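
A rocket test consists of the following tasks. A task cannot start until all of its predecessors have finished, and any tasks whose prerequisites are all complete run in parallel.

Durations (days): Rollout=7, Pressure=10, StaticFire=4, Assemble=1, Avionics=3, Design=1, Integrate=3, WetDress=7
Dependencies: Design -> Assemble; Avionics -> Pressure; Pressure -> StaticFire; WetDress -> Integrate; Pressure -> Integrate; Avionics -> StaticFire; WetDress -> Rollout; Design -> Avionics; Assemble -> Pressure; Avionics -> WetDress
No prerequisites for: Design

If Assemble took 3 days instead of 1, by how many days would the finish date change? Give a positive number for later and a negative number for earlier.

0

The binding path is Design→Avionics→Pressure→StaticFire = 1+3+10+4 = 18; finish at 18 days.
Assemble is off the critical path — its longest chain is 16 days, giving 2 of slack.
That remains the longest chain; total 18 days.
Change in finish: 18 − 18 = +0 days.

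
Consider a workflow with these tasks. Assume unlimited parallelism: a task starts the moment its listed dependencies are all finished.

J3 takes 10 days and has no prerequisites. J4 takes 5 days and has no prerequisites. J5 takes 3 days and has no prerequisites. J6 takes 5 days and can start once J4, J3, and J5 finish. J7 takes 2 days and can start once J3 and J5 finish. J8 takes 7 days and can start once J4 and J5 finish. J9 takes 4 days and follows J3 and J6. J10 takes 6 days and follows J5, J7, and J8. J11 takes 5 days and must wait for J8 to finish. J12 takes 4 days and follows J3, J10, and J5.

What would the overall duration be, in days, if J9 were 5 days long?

22

Baseline: J3→J7→J10→J12 = 10+2+6+4 = 22 → 22 days.
J9 has 3 days of float (longest path through it is 19).
The critical path is still J3→J7→J10→J12; finish is now 22 days.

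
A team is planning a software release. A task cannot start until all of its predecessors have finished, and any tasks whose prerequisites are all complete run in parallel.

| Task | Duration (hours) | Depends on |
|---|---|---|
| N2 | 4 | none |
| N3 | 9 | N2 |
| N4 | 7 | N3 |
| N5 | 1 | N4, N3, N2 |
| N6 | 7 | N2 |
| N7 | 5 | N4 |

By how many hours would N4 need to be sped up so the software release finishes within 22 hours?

Current finish: 25 hours; target: 22.
N4 is on every critical path, so each hour cut from N4 cuts the finish by one (this holds down to a finish of 19).
Need 25 − 22 = 3 hours off N4 → N4 becomes 4 hours, finish becomes 22.

3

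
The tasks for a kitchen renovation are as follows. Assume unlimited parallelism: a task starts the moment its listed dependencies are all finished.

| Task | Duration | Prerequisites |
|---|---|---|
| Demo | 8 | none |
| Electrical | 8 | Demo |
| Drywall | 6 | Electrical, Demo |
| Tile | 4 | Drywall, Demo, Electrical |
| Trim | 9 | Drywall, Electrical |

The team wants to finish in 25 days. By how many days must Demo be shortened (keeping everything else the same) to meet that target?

6

Current finish: 31 days; target: 25.
Demo is on every critical path, so each day cut from Demo cuts the finish by one (this holds down to a finish of 24).
Need 31 − 25 = 6 days off Demo → Demo becomes 2 days, finish becomes 25.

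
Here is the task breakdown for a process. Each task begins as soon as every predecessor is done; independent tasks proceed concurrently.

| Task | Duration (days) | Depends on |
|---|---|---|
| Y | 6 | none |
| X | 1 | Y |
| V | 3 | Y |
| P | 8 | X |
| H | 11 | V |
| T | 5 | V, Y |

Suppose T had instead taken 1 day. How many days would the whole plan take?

As given, the longest chain is Y→V→H = 6+3+11 = 20, so the finish is 20 days.
The longest path through T is only 14 days, so T has float 6.
That remains the longest chain; total 20 days.

20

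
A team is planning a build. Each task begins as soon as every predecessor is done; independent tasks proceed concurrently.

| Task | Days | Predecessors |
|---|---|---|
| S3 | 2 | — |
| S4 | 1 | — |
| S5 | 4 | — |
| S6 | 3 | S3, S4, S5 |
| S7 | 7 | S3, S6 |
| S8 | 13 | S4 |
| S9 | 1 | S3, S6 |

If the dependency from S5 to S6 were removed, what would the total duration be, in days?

Before: longest chain S4→S8 = 1+13 = 14, finish 14.
Without S5→S6, S6's earliest start moves from 4 to 2.
The longest chain is now S4→S8 = 1+13 = 14, so the schedule takes 14 days.

14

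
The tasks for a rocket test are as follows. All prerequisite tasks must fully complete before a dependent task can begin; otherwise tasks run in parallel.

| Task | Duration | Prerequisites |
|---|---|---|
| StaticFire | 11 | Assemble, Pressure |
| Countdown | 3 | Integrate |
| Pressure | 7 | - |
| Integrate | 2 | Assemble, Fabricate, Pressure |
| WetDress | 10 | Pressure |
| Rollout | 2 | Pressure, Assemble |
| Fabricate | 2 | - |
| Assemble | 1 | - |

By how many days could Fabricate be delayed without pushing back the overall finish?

11

Critical path: Pressure→StaticFire = 7+11 = 18, so the finish is 18 days.
Fabricate finishes as early as 2 and must finish by 13.
Slack of Fabricate = 11 − 0 = 11 days.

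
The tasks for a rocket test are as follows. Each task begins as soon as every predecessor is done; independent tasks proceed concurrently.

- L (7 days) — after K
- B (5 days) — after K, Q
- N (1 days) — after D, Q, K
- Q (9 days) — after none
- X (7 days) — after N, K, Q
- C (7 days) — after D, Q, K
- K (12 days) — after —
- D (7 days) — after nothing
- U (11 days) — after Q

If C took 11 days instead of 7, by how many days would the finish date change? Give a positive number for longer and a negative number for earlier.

3

As given, the longest chain is K→N→X = 12+1+7 = 20, so the finish is 20 days.
The longest path through C is only 19 days, so C has float 1.
Now K→C = 12+11 = 23 is longest, so the finish becomes 23 days.
Change in finish: 23 − 20 = +3 days.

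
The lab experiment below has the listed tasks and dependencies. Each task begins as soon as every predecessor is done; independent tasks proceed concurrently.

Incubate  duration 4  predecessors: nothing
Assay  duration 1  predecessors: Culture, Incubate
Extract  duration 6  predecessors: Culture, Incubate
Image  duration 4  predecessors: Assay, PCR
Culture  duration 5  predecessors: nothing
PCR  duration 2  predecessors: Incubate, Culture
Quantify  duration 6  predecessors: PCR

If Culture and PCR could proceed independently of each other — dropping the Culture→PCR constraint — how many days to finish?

Before: longest chain Culture→PCR→Quantify = 5+2+6 = 13, finish 13.
Without Culture→PCR, PCR's earliest start moves from 5 to 4.
New critical path: Incubate→PCR→Quantify = 4+2+6 = 12 ⇒ 12 days.

12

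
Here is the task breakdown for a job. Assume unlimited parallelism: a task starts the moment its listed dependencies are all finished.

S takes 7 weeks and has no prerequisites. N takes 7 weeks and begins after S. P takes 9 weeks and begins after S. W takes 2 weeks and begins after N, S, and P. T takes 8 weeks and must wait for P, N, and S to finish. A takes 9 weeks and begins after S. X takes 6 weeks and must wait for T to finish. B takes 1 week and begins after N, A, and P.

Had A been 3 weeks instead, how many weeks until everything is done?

Critical path before the change: S→P→T→X = 7+9+8+6 = 30 giving 30 weeks.
A is off the critical path — its longest chain is 17 weeks, giving 13 of slack.
That remains the longest chain; total 30 weeks.

30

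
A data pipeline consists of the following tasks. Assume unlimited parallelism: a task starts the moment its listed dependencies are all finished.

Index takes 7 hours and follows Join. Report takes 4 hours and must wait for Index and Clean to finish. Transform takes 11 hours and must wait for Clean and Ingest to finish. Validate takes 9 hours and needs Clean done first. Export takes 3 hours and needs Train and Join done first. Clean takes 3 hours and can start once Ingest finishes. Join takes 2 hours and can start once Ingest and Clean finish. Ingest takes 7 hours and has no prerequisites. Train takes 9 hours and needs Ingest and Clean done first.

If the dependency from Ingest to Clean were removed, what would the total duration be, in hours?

With the dependency in place, Ingest→Clean→Join→Index→Report = 7+3+2+7+4 = 23 sets the finish at 23 hours.
Without Ingest→Clean, Clean's earliest start moves from 7 to 0.
New critical path: Ingest→Join→Index→Report = 7+2+7+4 = 20 ⇒ 20 hours.

20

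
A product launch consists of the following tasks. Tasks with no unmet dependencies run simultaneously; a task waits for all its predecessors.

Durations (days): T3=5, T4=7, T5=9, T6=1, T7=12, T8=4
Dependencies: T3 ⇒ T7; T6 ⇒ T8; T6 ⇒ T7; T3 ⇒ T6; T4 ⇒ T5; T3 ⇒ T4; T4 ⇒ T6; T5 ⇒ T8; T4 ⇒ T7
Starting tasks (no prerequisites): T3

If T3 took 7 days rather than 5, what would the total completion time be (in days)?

27

Baseline: T3→T4→T5→T8 = 5+7+9+4 = 25 → 25 days.
T3 is on the critical path; changing it to 7 makes that path 27 days.
That remains the longest chain; total 27 days.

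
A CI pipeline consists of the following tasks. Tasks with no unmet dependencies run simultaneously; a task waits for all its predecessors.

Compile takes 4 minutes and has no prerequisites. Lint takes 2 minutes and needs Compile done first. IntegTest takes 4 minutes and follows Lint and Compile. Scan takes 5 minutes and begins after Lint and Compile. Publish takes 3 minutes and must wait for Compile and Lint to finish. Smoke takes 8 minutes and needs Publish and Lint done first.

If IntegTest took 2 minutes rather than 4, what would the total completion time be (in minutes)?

Critical path before the change: Compile→Lint→Publish→Smoke = 4+2+3+8 = 17 giving 17 minutes.
The longest path through IntegTest is only 10 minutes, so IntegTest has float 7.
That remains the longest chain; total 17 minutes.

17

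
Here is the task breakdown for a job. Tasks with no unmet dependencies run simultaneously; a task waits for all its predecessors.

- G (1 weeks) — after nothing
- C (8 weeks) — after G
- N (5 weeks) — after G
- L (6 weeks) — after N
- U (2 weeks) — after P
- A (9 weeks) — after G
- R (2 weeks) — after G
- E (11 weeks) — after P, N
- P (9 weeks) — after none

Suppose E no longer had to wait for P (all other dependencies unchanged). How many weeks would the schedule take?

Before: longest chain P→E = 9+11 = 20, finish 20.
Without P→E, E's earliest start moves from 9 to 6.
The longest chain is now G→N→E = 1+5+11 = 17, so the schedule takes 17 weeks.

17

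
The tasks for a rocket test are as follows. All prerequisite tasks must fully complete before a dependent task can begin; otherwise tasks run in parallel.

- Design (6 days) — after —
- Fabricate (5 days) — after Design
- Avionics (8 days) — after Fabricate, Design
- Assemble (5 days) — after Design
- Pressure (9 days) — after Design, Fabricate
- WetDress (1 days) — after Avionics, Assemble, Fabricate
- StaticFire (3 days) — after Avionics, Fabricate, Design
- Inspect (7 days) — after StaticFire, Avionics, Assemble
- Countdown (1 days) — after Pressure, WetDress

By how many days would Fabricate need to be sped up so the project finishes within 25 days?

Current finish: 29 days; target: 25.
Fabricate is on every critical path, so each day cut from Fabricate cuts the finish by one (this holds down to a finish of 25).
Need 29 − 25 = 4 days off Fabricate → Fabricate becomes 1 day, finish becomes 25.

4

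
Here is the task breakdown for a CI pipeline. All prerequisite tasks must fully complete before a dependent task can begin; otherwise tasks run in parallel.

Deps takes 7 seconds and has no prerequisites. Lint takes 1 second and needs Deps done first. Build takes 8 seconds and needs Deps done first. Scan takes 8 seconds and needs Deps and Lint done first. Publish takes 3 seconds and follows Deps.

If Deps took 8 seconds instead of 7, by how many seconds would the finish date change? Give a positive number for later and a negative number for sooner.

The binding path is Deps→Lint→Scan = 7+1+8 = 16; finish at 16 seconds.
Since Deps is critical, the +1 change carries straight to that chain (now 17 seconds).
The critical path is still Deps→Lint→Scan; finish is now 17 seconds.
Change in finish: 17 − 16 = +1 seconds.

1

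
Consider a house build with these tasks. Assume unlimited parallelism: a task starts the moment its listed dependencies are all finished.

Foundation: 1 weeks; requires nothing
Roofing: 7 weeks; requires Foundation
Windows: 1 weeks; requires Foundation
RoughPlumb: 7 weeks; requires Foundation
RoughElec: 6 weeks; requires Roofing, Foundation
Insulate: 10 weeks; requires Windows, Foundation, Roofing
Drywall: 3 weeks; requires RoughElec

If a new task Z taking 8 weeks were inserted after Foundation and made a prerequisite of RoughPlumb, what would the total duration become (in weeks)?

Originally the job takes 18 weeks.
With Z inserted, RoughPlumb now waits for max(Foundation, Z).
New critical path: Foundation→Roofing→Insulate = 1+7+10 = 18 ⇒ 18 weeks.

18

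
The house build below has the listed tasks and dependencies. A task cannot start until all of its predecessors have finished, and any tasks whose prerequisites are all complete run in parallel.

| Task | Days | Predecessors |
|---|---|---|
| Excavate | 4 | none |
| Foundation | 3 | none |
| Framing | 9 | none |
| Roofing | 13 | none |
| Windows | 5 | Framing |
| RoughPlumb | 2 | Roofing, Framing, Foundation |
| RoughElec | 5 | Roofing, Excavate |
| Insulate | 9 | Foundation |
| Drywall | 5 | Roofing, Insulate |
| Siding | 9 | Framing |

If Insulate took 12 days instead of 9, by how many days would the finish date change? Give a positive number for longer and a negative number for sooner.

Baseline: Framing→Siding = 9+9 = 18 → 18 days.
Insulate has 1 day of float (longest path through it is 17).
New critical path: Foundation→Insulate→Drywall = 3+12+5 = 20 ⇒ 20 days.
Change in finish: 20 − 18 = +2 days.

2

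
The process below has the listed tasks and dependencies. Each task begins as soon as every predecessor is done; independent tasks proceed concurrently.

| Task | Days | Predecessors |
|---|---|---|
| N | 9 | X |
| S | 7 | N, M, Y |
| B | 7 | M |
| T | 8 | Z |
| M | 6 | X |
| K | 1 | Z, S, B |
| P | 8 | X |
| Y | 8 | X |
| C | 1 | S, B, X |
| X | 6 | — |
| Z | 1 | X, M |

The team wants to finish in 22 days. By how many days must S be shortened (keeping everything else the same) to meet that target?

Current finish: 23 days; target: 22.
S is on every critical path, so each day cut from S cuts the finish by one (this holds down to a finish of 21).
Need 23 − 22 = 1 day off S → S becomes 6 days, finish becomes 22.

1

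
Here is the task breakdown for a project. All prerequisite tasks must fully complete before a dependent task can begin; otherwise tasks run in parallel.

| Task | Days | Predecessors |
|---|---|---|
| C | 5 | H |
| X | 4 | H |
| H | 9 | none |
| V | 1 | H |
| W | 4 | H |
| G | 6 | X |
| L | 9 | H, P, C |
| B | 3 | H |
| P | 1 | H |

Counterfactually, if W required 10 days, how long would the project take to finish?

Actual critical path: H→C→L = 9+5+9 = 23 ⇒ 23 days.
W is off the critical path — its longest chain is 13 days, giving 10 of slack.
No other chain overtakes it, so the finish is 23 days.

23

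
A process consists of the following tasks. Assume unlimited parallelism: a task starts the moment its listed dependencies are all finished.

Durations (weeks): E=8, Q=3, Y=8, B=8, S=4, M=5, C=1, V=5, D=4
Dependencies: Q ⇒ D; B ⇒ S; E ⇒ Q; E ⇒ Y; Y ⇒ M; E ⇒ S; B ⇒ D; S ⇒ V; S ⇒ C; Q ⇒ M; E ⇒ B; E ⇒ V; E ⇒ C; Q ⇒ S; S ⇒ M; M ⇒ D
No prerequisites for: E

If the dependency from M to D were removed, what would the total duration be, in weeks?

Before: longest chain E→B→S→M→D = 8+8+4+5+4 = 29, finish 29.
Without M→D, D's earliest start moves from 25 to 16.
New critical path: E→B→S→M = 8+8+4+5 = 25 ⇒ 25 weeks.

25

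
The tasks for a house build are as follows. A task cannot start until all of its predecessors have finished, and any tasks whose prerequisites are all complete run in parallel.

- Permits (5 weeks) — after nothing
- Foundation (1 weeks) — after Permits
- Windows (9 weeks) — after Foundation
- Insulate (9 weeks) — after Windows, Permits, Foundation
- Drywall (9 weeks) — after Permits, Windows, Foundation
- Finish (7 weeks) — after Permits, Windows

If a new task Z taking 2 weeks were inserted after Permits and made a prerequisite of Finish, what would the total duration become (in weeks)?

Originally the plan takes 24 weeks.
With Z inserted, Finish now waits for max(Permits, Windows, Z).
New critical path: Permits→Foundation→Windows→Insulate = 5+1+9+9 = 24 ⇒ 24 weeks.

24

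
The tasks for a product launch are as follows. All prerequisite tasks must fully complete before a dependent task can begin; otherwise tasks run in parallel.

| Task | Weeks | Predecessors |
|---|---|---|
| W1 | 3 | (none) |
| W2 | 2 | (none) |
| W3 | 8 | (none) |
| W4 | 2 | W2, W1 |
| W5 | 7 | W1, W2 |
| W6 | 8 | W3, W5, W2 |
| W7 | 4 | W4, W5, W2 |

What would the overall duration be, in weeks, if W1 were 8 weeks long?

23

As given, the longest chain is W1→W5→W6 = 3+7+8 = 18, so the finish is 18 weeks.
W1 lies on that path, so at 8 weeks the path becomes 23 weeks.
No other chain overtakes it, so the finish is 23 weeks.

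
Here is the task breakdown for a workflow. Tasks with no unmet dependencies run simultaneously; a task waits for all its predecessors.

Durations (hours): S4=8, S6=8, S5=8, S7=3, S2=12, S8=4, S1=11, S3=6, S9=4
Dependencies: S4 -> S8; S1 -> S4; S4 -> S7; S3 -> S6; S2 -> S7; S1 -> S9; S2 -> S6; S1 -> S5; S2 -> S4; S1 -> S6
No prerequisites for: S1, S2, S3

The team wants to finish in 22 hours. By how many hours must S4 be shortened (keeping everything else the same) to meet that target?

Current finish: 24 hours; target: 22.
S4 is on every critical path, so each hour cut from S4 cuts the finish by one (this holds down to a finish of 20).
Need 24 − 22 = 2 hours off S4 → S4 becomes 6 hours, finish becomes 22.

2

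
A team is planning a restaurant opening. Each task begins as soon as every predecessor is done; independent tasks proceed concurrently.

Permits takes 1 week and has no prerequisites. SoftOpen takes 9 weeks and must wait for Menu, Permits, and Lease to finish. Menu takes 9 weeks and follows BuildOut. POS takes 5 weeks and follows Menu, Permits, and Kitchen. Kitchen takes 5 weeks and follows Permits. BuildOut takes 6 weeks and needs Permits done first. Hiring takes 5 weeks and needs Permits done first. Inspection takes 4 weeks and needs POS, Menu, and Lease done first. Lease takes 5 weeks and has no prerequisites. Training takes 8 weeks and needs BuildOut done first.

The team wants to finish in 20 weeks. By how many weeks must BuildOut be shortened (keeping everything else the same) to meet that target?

5

Current finish: 25 weeks; target: 20.
BuildOut is on every critical path, so each week cut from BuildOut cuts the finish by one (this holds down to a finish of 20).
Need 25 − 20 = 5 weeks off BuildOut → BuildOut becomes 1 week, finish becomes 20.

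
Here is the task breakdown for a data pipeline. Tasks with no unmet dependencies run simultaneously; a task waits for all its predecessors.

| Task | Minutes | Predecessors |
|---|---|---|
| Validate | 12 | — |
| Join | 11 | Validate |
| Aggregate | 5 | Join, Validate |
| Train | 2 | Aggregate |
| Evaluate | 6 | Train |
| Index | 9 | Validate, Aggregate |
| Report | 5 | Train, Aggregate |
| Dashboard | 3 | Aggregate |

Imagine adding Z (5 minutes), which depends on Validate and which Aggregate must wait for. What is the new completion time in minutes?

37

Originally the schedule takes 37 minutes.
With Z inserted, Aggregate now waits for max(Join, Validate, Z).
New critical path: Validate→Join→Aggregate→Index = 12+11+5+9 = 37 ⇒ 37 minutes.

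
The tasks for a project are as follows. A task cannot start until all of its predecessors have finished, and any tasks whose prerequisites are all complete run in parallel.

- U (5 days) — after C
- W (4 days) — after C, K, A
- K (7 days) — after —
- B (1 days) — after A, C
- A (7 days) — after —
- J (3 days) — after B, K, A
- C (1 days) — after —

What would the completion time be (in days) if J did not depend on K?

Original critical path: K→W = 7+4 = 11 ⇒ 11 days.
Dropping K→J doesn't change J's earliest start (8); another predecessor still binds.
The longest chain is now K→W = 7+4 = 11, so the project takes 11 days.

11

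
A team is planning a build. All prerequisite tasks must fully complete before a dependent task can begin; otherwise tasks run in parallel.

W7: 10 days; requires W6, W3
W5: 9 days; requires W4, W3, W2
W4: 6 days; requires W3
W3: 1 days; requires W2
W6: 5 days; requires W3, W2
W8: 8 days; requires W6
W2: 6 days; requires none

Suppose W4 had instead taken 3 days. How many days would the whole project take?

22

Actual critical path: W2→W3→W4→W5 = 6+1+6+9 = 22 ⇒ 22 days.
Since W4 is critical, the -3 change carries straight to that chain (now 19 days).
New critical path: W2→W3→W6→W7 = 6+1+5+10 = 22 ⇒ 22 days.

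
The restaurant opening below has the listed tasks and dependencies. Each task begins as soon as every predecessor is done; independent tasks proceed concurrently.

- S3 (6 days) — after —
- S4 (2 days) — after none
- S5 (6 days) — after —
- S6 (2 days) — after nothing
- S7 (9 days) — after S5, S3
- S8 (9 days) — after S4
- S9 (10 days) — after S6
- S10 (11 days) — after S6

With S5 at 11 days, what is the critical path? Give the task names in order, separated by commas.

S5, S7

The binding path is S5→S7 = 6+9 = 15; finish at 15 days.
S5 lies on that path, so at 11 days the path becomes 20 days.
No other chain overtakes it, so the finish is 20 days.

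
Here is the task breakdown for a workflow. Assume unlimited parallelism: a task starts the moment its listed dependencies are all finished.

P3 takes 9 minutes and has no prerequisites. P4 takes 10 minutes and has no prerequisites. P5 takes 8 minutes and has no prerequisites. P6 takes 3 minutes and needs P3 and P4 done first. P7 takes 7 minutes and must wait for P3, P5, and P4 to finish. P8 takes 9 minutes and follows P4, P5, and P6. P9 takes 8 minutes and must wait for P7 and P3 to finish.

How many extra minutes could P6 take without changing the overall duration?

3

Critical path: P4→P7→P9 = 10+7+8 = 25, so the finish is 25 minutes.
Longest path through P6: 22 minutes (earliest finish 13, latest finish 16).
Float = 25 − 22 = 3.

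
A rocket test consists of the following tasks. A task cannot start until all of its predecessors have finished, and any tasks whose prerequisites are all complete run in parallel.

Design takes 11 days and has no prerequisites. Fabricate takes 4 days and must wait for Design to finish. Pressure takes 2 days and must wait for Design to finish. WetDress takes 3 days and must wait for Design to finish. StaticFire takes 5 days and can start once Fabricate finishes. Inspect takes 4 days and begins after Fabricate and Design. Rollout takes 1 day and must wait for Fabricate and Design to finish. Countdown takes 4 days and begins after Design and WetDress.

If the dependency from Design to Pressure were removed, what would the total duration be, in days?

20

Original critical path: Design→Fabricate→StaticFire = 11+4+5 = 20 ⇒ 20 days.
Without Design→Pressure, Pressure's earliest start moves from 11 to 0.
New critical path: Design→Fabricate→StaticFire = 11+4+5 = 20 ⇒ 20 days.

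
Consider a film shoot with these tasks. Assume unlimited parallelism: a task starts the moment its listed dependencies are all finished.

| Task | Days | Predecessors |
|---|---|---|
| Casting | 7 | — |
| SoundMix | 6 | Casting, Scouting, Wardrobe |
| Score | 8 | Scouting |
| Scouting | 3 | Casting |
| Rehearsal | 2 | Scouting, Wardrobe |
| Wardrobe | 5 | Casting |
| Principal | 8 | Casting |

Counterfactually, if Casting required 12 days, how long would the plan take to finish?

23

The binding path is Casting→Scouting→Score = 7+3+8 = 18; finish at 18 days.
Casting is on the critical path; changing it to 12 makes that path 23 days.
That remains the longest chain; total 23 days.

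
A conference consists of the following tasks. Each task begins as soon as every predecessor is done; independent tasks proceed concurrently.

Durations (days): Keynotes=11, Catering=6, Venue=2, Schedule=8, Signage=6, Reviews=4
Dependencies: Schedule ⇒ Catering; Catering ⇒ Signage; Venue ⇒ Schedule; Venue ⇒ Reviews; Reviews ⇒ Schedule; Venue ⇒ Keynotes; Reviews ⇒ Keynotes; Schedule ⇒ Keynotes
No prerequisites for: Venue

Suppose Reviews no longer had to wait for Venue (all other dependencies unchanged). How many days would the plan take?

Before: longest chain Venue→Reviews→Schedule→Catering→Signage = 2+4+8+6+6 = 26, finish 26.
Without Venue→Reviews, Reviews's earliest start moves from 2 to 0.
The longest chain is now Reviews→Schedule→Catering→Signage = 4+8+6+6 = 24, so the plan takes 24 days.

24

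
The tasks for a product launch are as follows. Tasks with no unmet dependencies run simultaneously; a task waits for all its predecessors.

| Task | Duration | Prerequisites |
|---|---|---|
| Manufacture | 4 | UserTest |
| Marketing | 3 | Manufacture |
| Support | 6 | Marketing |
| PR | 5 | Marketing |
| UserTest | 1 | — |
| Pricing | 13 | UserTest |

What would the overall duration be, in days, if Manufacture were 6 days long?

16

As given, the longest chain is UserTest→Manufacture→Marketing→Support = 1+4+3+6 = 14, so the finish is 14 days.
Manufacture is on the critical path; changing it to 6 makes that path 16 days.
The critical path is still UserTest→Manufacture→Marketing→Support; finish is now 16 days.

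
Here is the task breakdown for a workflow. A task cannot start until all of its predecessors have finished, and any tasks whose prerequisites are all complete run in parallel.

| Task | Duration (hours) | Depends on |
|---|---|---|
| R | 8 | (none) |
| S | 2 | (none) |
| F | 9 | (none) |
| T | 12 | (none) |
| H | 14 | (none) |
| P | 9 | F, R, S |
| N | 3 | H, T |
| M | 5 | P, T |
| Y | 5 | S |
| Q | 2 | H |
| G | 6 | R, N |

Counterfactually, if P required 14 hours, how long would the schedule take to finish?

28

Actual critical path: F→P→M = 9+9+5 = 23 ⇒ 23 hours.
P is on the critical path; changing it to 14 makes that path 28 hours.
That remains the longest chain; total 28 hours.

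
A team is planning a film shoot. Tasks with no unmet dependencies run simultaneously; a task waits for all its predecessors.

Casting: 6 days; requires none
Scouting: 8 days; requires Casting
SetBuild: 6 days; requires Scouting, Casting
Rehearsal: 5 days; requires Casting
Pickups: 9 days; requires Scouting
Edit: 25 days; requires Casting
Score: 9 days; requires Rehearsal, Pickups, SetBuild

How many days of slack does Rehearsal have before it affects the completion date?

12

The longest chain is Casting→Scouting→Pickups→Score = 6+8+9+9 = 32; overall finish 32 days.
Rehearsal finishes as early as 11 and must finish by 23.
Float = 32 − 20 = 12.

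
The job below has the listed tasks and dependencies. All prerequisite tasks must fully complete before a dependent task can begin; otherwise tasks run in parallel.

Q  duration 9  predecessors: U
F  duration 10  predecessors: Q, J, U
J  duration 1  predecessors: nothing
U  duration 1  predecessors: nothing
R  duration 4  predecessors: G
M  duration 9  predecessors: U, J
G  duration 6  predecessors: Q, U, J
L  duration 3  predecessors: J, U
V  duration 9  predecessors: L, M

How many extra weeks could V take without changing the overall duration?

1

The longest chain is U→Q→F = 1+9+10 = 20; overall finish 20 weeks.
Longest path through V: 19 weeks (earliest finish 19, latest finish 20).
Float = 20 − 19 = 1.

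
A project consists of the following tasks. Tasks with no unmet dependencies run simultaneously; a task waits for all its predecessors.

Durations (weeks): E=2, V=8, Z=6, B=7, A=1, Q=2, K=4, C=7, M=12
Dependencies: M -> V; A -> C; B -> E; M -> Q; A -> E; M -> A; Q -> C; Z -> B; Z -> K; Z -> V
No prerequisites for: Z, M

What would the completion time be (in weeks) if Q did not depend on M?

Before: longest chain M→Q→C = 12+2+7 = 21, finish 21.
Without M→Q, Q's earliest start moves from 12 to 0.
New critical path: M→A→C = 12+1+7 = 20 ⇒ 20 weeks.

20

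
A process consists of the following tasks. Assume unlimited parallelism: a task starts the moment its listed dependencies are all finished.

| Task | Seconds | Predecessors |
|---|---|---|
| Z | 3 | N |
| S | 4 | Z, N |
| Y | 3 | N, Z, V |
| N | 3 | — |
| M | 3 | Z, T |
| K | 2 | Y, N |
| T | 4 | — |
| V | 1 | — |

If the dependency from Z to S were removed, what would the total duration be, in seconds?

11

Before: longest chain N→Z→Y→K = 3+3+3+2 = 11, finish 11.
Without Z→S, S's earliest start moves from 6 to 3.
After: N→Z→Y→K = 3+3+3+2 = 11 → 11 seconds.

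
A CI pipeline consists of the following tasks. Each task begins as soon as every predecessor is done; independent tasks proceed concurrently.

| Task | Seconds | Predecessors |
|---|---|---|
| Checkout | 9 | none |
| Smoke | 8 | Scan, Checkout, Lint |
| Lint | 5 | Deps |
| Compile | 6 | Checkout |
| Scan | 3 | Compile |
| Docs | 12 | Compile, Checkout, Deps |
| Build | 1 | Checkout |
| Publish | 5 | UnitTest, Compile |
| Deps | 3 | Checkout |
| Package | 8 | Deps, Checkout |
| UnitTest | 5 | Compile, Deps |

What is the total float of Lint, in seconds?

Checkout→Compile→Docs = 9+6+12 = 27 sets the makespan at 27 seconds.
The longest chain containing Lint totals 25 seconds.
Float = 27 − 25 = 2.

2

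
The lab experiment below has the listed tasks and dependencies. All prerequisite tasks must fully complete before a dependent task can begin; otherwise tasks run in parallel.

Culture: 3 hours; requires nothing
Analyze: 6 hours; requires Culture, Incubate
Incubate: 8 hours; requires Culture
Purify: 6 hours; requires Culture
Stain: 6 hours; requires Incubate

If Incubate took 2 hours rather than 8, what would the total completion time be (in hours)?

11

The binding path is Culture→Incubate→Analyze = 3+8+6 = 17; finish at 17 hours.
Incubate lies on that path, so at 2 hours the path becomes 11 hours.
That remains the longest chain; total 11 hours.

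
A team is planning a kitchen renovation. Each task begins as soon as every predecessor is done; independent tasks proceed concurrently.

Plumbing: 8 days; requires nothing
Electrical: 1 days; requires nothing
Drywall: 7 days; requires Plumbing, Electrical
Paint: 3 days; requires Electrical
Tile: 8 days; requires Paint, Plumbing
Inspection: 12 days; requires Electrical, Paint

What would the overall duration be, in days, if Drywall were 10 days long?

18

The binding path is Plumbing→Tile = 8+8 = 16; finish at 16 days.
Drywall has 1 day of float (longest path through it is 15).
The binding chain switches to Plumbing→Drywall = 8+10 = 18; finish 18 days.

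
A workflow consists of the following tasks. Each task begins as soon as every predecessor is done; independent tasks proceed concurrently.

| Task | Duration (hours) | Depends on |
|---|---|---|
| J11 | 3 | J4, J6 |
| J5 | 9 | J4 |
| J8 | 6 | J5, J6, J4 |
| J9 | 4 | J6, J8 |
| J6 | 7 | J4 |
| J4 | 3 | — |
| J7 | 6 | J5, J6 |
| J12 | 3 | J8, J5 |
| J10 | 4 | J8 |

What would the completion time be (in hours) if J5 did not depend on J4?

Before: longest chain J4→J5→J8→J9 = 3+9+6+4 = 22, finish 22.
Without J4→J5, J5's earliest start moves from 3 to 0.
The longest chain is now J4→J6→J8→J9 = 3+7+6+4 = 20, so the schedule takes 20 hours.

20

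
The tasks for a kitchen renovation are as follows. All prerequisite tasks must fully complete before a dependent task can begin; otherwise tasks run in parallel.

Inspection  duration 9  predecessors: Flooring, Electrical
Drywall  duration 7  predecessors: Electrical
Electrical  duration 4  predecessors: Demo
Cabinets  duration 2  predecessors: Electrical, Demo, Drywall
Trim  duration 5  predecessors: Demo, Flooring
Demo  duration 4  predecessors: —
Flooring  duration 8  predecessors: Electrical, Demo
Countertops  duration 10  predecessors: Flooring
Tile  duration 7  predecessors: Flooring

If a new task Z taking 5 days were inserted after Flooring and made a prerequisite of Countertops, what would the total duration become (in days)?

Originally the job takes 26 days.
With Z inserted, Countertops now waits for max(Flooring, Z).
New critical path: Demo→Electrical→Flooring→Z→Countertops = 4+4+8+5+10 = 31 ⇒ 31 days.

31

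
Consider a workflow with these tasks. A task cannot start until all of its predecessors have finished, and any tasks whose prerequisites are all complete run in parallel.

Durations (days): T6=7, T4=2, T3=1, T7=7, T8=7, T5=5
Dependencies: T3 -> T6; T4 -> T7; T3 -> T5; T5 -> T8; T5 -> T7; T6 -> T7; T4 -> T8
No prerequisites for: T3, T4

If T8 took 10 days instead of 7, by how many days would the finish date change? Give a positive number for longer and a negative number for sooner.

1

Actual critical path: T3→T6→T7 = 1+7+7 = 15 ⇒ 15 days.
The longest path through T8 is only 13 days, so T8 has float 2.
The binding chain switches to T3→T5→T8 = 1+5+10 = 16; finish 16 days.
Change in finish: 16 − 15 = +1 days.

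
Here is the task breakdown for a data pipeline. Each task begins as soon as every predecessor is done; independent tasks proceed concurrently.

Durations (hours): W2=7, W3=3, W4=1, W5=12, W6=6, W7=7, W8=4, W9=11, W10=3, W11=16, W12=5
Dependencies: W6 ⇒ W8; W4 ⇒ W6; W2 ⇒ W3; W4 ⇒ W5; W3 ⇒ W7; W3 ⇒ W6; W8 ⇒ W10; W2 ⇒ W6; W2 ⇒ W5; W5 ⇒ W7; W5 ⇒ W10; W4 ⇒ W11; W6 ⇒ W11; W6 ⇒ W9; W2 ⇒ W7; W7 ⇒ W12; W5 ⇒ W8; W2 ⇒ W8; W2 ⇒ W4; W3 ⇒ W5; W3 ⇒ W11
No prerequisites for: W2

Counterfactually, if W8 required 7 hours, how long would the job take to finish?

As given, the longest chain is W2→W3→W5→W7→W12 = 7+3+12+7+5 = 34, so the finish is 34 hours.
The longest path through W8 is only 29 hours, so W8 has float 5.
The critical path is still W2→W3→W5→W7→W12; finish is now 34 hours.

34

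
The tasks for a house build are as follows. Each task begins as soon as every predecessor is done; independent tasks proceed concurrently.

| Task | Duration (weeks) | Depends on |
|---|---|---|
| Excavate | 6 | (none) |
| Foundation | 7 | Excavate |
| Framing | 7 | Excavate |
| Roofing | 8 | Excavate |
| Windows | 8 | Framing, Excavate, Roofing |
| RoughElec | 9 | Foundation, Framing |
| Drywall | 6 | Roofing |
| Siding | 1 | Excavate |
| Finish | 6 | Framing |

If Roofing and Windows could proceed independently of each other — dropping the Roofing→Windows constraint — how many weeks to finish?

Original critical path: Excavate→Foundation→RoughElec = 6+7+9 = 22 ⇒ 22 weeks.
Without Roofing→Windows, Windows's earliest start moves from 14 to 13.
The longest chain is now Excavate→Foundation→RoughElec = 6+7+9 = 22, so the house build takes 22 weeks.

22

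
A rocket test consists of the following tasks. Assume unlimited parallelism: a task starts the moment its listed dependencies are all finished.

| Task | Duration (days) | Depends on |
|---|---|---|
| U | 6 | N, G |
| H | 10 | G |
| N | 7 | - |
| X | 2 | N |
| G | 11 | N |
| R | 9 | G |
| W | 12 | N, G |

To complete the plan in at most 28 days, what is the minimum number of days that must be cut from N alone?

Current finish: 30 days; target: 28.
N is on every critical path, so each day cut from N cuts the finish by one (this holds down to a finish of 24).
Need 30 − 28 = 2 days off N → N becomes 5 days, finish becomes 28.

2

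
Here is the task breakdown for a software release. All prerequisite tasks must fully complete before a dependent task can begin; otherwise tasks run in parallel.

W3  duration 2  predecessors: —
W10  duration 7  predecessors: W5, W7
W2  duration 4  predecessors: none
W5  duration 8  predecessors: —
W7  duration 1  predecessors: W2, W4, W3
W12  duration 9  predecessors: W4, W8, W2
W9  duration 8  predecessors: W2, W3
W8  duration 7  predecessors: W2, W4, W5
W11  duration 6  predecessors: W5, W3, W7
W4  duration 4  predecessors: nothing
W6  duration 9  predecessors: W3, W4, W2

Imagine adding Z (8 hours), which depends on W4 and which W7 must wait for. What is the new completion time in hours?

Originally the job takes 24 hours.
With Z inserted, W7 now waits for max(W2, W4, W3, Z).
New critical path: W5→W8→W12 = 8+7+9 = 24 ⇒ 24 hours.

24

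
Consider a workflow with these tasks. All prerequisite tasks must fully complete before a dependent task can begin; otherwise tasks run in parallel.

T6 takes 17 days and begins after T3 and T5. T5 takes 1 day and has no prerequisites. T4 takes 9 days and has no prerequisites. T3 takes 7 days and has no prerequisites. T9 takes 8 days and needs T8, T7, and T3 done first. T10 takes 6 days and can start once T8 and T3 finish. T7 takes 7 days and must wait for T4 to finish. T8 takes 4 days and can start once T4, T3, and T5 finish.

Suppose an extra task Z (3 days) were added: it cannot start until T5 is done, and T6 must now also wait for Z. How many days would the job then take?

Originally the job takes 24 days.
With Z inserted, T6 now waits for max(T3, T5, Z).
New critical path: T3→T6 = 7+17 = 24 ⇒ 24 days.

24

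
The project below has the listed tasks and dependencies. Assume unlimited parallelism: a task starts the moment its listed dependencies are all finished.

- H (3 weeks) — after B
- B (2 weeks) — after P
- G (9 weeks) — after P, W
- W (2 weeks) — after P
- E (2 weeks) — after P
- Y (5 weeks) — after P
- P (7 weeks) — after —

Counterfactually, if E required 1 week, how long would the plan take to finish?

The binding path is P→W→G = 7+2+9 = 18; finish at 18 weeks.
The longest path through E is only 9 weeks, so E has float 9.
That remains the longest chain; total 18 weeks.

18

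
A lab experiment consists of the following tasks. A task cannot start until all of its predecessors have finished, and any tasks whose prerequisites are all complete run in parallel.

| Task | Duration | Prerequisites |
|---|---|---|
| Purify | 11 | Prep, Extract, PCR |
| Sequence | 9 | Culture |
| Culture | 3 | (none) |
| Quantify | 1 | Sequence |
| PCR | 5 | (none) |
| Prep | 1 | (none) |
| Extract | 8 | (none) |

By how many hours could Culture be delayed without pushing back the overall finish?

6

The longest chain is Extract→Purify = 8+11 = 19; overall finish 19 hours.
Longest path through Culture: 13 hours (earliest finish 3, latest finish 9).
Float = 19 − 13 = 6.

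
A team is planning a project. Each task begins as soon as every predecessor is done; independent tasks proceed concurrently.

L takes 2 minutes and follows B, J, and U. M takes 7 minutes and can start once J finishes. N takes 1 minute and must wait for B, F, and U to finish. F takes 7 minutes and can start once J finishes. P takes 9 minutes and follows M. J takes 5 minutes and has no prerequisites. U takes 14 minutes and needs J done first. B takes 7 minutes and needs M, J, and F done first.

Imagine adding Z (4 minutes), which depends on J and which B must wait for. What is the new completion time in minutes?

21

Originally the project takes 21 minutes.
With Z inserted, B now waits for max(M, J, F, Z).
New critical path: J→F→B→L = 5+7+7+2 = 21 ⇒ 21 minutes.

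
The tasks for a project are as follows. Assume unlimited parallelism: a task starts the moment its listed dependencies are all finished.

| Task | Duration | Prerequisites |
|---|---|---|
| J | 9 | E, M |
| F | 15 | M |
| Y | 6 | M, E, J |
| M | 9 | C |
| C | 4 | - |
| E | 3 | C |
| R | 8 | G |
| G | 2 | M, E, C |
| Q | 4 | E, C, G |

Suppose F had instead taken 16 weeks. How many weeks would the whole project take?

Baseline: C→M→F = 4+9+15 = 28 → 28 weeks.
F is on the critical path; changing it to 16 makes that path 29 weeks.
No other chain overtakes it, so the finish is 29 weeks.

29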